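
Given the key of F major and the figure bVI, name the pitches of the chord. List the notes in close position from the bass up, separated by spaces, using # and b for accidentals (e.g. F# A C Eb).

Scale degree 6 in F major is D; lowering it a half step gives Db. bVI is a major triad on the lowered sixth degree, borrowed from the parallel minor.
So the chord is Db-F-Ab, a major triad.

Db F Ab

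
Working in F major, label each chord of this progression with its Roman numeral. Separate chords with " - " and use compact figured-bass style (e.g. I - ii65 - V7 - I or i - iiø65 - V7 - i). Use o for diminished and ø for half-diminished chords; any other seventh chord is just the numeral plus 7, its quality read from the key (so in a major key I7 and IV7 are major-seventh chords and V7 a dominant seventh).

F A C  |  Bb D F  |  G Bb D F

I - IV - ii7

F-A-C has root F, degree 1 in F major, so I.
Bb-D-F: major triad on Bb = scale degree 4 → IV.
G-Bb-D-F: root G is the supertonic; minor seventh chord there is ii7.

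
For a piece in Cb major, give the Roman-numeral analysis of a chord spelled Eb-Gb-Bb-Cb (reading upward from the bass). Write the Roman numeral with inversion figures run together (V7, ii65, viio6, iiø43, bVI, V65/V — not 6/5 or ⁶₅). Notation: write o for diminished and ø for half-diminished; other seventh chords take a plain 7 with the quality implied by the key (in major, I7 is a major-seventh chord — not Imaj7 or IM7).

I65

The pitches Cb-Eb-Gb-Bb form a major seventh chord rooted on Cb.
In Cb major, Cb is the tonic; the diatonic major seventh chord there is I7.
With Eb in the bass the chord is in first inversion, so the figured bass is 65.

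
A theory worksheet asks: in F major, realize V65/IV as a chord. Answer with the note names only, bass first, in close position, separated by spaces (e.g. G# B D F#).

A C Eb F

The slash means an applied dominant: we want the dominant of IV. In F major, IV is Bb major, and its dominant is built on F.
Building a dominant seventh chord on F gives F-A-C-Eb.
With the 65 figure the chord is in first inversion; from the bass A upward in close position it reads A-C-Eb-F.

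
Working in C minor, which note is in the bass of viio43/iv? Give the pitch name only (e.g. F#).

The applied chord viio43/iv is rooted on E: E-G-Bb-Db.
The figure 43 means second inversion — the fifth is in the bass.

Bb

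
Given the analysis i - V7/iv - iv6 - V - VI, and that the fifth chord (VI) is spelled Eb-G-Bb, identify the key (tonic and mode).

The anchor chord is a major triad on Eb, labeled VI.
If Eb is scale degree 6 and the mode makes that degree carry a major triad, the tonic is G and the mode is minor.

G minor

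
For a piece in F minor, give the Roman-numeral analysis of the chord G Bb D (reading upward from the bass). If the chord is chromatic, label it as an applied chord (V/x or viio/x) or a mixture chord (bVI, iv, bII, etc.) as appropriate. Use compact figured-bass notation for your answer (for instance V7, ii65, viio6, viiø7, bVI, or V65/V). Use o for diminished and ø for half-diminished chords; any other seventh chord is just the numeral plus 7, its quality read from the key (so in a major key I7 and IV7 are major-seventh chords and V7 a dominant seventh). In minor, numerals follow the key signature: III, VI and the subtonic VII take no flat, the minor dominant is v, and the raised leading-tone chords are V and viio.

ii

The pitches G-Bb-D form a minor triad rooted on G.
G is the second degree of F minor. This is the minor supertonic, borrowed from the parallel major (the Dorian ii).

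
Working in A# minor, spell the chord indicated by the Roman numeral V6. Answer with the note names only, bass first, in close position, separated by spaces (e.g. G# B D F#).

In A# minor, scale degree 5 is E#. The dominant is major (leading tone raised), so V is a major triad.
Stacking thirds from E# gives E#-G##-B#.
The figured bass 6 indicates first inversion, placing the third (G##) in the bass: G##-B#-E#.

G## B# E#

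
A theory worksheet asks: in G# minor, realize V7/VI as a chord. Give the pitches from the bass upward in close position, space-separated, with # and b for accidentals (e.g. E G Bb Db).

B D# F# A

The slash means an applied dominant: we want the dominant of VI. In G# minor, VI is E major, and its dominant is built on B.
Building a dominant seventh chord on B gives B-D#-F#-A.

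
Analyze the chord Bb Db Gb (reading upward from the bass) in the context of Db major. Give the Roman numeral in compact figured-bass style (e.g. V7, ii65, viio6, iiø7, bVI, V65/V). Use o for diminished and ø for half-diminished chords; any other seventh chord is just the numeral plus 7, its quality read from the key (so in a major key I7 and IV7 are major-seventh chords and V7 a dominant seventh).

IV6

The pitches Gb-Bb-Db form a major triad rooted on Gb.
Gb is scale degree 4 in Db major, and a major triad on that degree is written IV.
With Bb in the bass the chord is in first inversion, so the figured bass is 6.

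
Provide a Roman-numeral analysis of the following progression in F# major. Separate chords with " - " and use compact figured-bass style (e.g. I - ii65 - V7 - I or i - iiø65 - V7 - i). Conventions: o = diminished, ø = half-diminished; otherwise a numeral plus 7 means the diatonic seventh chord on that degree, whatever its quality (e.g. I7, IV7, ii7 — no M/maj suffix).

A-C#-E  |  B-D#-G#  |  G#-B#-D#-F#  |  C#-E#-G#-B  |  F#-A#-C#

A-C#-E: A with this quality isn't in the key; it's bIII, borrowed from the parallel minor.
B-D#-G# has root G#, degree 2 in F# major, so ii6.
G#-B#-D#-F# is the secondary dominant of V (dominant seventh chord on G#): V7/V.
C#-E#-G#-B: root C# is the dominant; dominant seventh chord there is V7.
F#-A#-C#: major triad on F# = scale degree 1 → I.

bIII - ii6 - V7/V - V7 - I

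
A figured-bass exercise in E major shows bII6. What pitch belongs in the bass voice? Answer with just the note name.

A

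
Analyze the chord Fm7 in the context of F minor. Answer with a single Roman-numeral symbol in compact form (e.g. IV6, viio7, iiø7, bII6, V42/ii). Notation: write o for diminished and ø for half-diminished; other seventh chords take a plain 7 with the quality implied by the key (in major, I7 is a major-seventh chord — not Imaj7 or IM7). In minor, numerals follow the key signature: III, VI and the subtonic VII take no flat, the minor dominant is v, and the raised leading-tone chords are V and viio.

The pitches F-Ab-C-Eb form a minor seventh chord rooted on F.
In F minor, F is the tonic; the diatonic minor seventh chord there is i7.

i7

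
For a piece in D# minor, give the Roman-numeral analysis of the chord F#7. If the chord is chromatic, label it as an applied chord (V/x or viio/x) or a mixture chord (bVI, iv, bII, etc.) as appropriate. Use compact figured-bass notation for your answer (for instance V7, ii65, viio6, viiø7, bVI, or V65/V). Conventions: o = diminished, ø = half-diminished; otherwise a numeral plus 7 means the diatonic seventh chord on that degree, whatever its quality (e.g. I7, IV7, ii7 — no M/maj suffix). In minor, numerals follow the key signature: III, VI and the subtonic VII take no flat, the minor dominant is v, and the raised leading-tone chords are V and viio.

The pitches F#-A#-C#-E form a dominant seventh chord rooted on F#.
F# is not a diatonic chord root with this quality in D# minor, but it lies a perfect fifth above B (VI), so the chord functions as an applied dominant of VI.

V7/VI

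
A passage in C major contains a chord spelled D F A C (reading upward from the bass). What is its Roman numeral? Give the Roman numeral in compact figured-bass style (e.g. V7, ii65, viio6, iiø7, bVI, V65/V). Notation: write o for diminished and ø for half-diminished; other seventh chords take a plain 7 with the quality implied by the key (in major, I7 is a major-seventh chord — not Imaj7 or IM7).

ii7

Stacked in thirds the chord is D-F-A-C: a minor seventh chord on D.
D is scale degree 2 in C major, and a minor seventh chord on that degree is written ii7.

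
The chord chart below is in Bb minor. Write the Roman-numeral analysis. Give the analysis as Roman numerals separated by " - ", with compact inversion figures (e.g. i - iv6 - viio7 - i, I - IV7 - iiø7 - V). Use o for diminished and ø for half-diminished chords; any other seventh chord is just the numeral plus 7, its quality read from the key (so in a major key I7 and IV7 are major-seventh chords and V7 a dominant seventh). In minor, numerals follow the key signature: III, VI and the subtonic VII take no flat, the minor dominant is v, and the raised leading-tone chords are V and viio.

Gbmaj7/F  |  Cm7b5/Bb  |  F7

VI42 - iiø42 - V7

Gbmaj7/F: root Gb is the submediant; major seventh chord there is VI42.
Cm7b5/Bb: half-diminished seventh chord on C = scale degree 2 → iiø42.
F7: dominant seventh chord on F = scale degree 5 → V7.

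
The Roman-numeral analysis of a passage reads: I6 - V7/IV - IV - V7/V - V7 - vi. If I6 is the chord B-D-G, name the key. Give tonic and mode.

The anchor chord is a major triad on G, labeled I6.
If G is scale degree 1 and the mode makes that degree carry a major triad, the tonic is G and the mode is major.

G major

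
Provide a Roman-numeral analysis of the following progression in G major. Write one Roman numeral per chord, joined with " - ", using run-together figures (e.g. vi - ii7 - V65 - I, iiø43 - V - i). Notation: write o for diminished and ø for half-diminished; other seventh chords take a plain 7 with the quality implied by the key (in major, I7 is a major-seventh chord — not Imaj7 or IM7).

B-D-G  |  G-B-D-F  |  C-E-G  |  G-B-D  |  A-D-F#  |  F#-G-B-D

I6 - V7/IV - IV - I - V64 - I42

B-D-G: major triad on G = scale degree 1 → I6.
G-B-D-F: a dominant seventh chord on G, the applied dominant of IV → V7/IV.
C-E-G: root C is the subdominant; major triad there is IV.
G-B-D: major triad on G = scale degree 1 → I.
A-D-F#: major triad on D = scale degree 5 → V64.
F#-G-B-D: major seventh chord on G = scale degree 1 → I42.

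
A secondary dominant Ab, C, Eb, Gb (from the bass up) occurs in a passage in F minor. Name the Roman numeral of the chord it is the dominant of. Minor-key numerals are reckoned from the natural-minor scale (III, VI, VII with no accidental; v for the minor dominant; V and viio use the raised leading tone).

The chord is a dominant seventh chord on Ab.
A dominant resolves down a perfect fifth: Ab → Db. In F minor, Db is scale degree 6, i.e. VI.

VI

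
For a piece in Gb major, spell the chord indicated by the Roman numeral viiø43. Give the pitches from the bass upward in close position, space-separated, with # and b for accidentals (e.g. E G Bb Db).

In Gb major, scale degree 7 is F, and the diatonic chord built there is a half-diminished seventh chord.
Stacking thirds from F gives F-Ab-Cb-Eb.
The figured bass 43 indicates second inversion, placing the fifth (Cb) in the bass: Cb-Eb-F-Ab.

Cb Eb F Ab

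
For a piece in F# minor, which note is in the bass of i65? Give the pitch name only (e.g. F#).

A

i in F# minor has root F#; the chord is F#-A-C#-E.
The figure 65 means first inversion — the third is in the bass.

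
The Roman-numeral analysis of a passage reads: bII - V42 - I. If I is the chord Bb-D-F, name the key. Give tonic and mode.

The anchor chord is a major triad on Bb, labeled I.
If Bb is scale degree 1 and the mode makes that degree carry a major triad, the tonic is Bb and the mode is major.

Bb major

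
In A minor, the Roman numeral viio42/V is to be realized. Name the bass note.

C

The applied chord viio42/V is rooted on D#: D#-F#-A-C.
The figure 42 means third inversion — the seventh is in the bass.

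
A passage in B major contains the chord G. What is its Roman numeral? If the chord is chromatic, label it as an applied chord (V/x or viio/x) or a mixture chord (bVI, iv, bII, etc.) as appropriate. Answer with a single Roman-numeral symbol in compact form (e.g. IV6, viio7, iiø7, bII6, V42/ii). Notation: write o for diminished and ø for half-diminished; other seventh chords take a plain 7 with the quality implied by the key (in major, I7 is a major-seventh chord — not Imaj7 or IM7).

Stacked in thirds the chord is G-B-D: a major triad on G.
G is the lowered sixth degree of B major (diatonic 6 would be G#). This is a major triad on the lowered sixth degree, borrowed from the parallel minor.

bVI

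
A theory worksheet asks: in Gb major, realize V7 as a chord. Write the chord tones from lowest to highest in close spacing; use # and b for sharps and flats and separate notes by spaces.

In Gb major, scale degree 5 is Db, and the diatonic chord built there is a dominant seventh chord.
Stacking thirds from Db gives Db-F-Ab-Cb.

Db F Ab Cb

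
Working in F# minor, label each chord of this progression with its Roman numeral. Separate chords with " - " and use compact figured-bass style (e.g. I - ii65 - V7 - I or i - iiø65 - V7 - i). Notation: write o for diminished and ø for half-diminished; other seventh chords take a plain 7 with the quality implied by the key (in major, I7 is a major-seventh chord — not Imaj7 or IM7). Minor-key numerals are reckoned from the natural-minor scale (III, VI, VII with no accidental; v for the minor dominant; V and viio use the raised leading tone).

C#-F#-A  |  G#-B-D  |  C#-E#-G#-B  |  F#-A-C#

i64 - iio - V7 - i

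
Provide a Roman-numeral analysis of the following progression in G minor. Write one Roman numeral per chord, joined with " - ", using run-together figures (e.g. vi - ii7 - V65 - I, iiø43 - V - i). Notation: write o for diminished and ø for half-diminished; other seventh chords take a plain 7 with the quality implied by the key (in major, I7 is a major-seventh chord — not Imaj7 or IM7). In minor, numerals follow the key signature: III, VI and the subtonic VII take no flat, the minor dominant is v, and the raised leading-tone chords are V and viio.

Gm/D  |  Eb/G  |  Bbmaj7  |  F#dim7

i64 - VI6 - III7 - viio7

Gm/D: root G is the tonic; minor triad there is i64.
Eb/G has root Eb, degree 6 in G minor, so VI6.
Bbmaj7 has root Bb, degree 3 in G minor, so III7.
F#dim7: root F# is the leading tone; fully diminished seventh chord there is viio7.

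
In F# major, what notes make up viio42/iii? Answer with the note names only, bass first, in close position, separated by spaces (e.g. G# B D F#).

The slash marks an applied leading-tone chord: viio of iii. In F# major, iii is A#, so the leading tone to it is G##, a half step below.
Building a fully diminished seventh chord on G## gives G##-B#-D#-F#.
With the 42 figure the chord is in third inversion; from the bass F# upward in close position it reads F#-G##-B#-D#.

F# G## B# D#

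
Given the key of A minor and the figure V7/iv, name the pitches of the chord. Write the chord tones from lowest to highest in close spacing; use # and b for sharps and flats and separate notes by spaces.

V7/iv is a secondary dominant — the dominant seventh of iv. iv in A minor is D, so the applied chord's root is A, a perfect fifth above.
Building a dominant seventh chord on A gives A-C#-E-G.

A C# E G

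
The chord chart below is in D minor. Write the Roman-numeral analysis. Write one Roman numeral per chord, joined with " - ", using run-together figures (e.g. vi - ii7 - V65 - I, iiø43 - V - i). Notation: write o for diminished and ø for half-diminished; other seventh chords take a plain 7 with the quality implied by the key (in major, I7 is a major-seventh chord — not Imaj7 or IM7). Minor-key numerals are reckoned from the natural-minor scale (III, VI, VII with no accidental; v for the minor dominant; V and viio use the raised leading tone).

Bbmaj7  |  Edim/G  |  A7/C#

Bbmaj7: major seventh chord on Bb = scale degree 6 → VI7.
Edim/G: diminished triad on E = scale degree 2 → iio6.
A7/C#: root A is the dominant; dominant seventh chord there is V65.

VI7 - iio6 - V65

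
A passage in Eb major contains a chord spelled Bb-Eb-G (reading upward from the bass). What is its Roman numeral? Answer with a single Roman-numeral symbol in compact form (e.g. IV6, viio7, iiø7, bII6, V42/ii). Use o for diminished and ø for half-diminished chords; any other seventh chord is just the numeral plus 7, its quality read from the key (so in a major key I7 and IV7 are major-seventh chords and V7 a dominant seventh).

I64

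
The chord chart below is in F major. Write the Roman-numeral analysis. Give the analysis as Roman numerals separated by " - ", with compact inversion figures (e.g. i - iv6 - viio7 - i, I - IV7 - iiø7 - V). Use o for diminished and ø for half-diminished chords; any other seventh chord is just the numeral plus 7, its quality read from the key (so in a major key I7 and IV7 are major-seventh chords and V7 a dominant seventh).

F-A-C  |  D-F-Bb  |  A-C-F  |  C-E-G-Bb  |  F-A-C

F-A-C has root F, degree 1 in F major, so I.
D-F-Bb has root Bb, degree 4 in F major, so IV6.
A-C-F has root F, degree 1 in F major, so I6.
C-E-G-Bb: dominant seventh chord on C = scale degree 5 → V7.
F-A-C: root F is the tonic; major triad there is I.

I - IV6 - I6 - V7 - I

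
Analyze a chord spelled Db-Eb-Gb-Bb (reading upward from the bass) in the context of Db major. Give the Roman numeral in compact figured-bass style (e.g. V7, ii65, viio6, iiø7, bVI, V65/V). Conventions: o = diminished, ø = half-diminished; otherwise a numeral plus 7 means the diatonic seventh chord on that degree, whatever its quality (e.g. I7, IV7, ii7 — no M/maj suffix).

Stacked in thirds the chord is Eb-Gb-Bb-Db: a minor seventh chord on Eb.
Eb is scale degree 2 in Db major, and a minor seventh chord on that degree is written ii7.
With Db in the bass the chord is in third inversion, so the figured bass is 42.

ii42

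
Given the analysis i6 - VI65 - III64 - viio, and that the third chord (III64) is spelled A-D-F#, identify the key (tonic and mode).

The anchor chord is a major triad on D, labeled III64.
Counting down 2 scale steps from D places the tonic on B; a major triad on degree 3 is diatonic only in minor.

B minor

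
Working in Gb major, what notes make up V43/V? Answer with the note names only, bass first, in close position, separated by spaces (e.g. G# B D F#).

Eb Gb Ab C

V43/V is a secondary dominant — the dominant seventh of V. V in Gb major is Db, so the applied chord's root is Ab, a perfect fifth above.
Building a dominant seventh chord on Ab gives Ab-C-Eb-Gb.
The figured bass 43 indicates second inversion, placing the fifth (Eb) in the bass: Eb-Gb-Ab-C.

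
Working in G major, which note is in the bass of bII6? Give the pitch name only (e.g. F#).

C

bII in G major has root Ab; the chord is Ab-C-Eb.
The figure 6 means first inversion — the third is in the bass.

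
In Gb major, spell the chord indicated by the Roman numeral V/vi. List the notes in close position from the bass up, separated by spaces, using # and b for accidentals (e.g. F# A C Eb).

Bb D F

V/vi is a secondary dominant — the dominant triad of vi. vi in Gb major is Eb, so the applied chord's root is Bb, a perfect fifth above.
Building a major triad on Bb gives Bb-D-F.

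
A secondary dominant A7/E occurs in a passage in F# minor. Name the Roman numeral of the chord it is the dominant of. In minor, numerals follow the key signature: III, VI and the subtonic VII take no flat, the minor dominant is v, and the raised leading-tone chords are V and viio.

The chord is a dominant seventh chord on A.
A dominant resolves down a perfect fifth: A → D. In F# minor, D is scale degree 6, i.e. VI.

VI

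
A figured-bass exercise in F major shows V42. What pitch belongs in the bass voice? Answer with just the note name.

Bb

V in F major has root C; the chord is C-E-G-Bb.
The figure 42 means third inversion — the seventh is in the bass.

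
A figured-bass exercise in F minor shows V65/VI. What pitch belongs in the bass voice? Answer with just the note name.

C

The applied chord V65/VI is rooted on Ab: Ab-C-Eb-Gb.
The figure 65 means first inversion — the third is in the bass.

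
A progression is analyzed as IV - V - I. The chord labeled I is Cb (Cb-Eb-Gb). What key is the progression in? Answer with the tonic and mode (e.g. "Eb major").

Cb major

I is given as Cb-Eb-Gb — a major triad with root Cb.
If Cb is scale degree 1 and the mode makes that degree carry a major triad, the tonic is Cb and the mode is major.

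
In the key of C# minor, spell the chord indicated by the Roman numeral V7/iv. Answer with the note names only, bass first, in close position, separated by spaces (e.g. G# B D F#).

C# E# G# B

V7/iv is a secondary dominant — the dominant seventh of iv. iv in C# minor is F#, so the applied chord's root is C#, a perfect fifth above.
Building a dominant seventh chord on C# gives C#-E#-G#-B.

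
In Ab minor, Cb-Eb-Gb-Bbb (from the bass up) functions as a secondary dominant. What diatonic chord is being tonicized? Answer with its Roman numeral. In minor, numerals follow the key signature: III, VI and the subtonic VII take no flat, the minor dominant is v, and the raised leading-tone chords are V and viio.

VI

The chord is a dominant seventh chord on Cb.
A dominant resolves down a perfect fifth: Cb → Fb. In Ab minor, Fb is scale degree 6, i.e. VI.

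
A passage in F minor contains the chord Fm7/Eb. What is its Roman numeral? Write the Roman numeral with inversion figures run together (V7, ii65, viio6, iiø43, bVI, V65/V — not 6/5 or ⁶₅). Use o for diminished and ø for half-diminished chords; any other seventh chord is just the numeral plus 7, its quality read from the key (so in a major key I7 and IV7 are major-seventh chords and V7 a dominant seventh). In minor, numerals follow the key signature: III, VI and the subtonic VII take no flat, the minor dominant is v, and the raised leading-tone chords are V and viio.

The pitches F-Ab-C-Eb form a minor seventh chord rooted on F.
F is scale degree 1 in F minor, and a minor seventh chord on that degree is written i7.
With Eb in the bass the chord is in third inversion, so the figured bass is 42.

i42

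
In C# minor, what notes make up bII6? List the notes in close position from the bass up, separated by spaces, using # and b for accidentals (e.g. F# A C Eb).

Scale degree 2 in C# minor is D#; lowering it a half step gives D. bII6 is the Neapolitan sixth — a major triad on the lowered second degree, here in its customary first inversion.
So the chord is D-F#-A, a major triad.
The figured bass 6 indicates first inversion, placing the third (F#) in the bass: F#-A-D.

F# A D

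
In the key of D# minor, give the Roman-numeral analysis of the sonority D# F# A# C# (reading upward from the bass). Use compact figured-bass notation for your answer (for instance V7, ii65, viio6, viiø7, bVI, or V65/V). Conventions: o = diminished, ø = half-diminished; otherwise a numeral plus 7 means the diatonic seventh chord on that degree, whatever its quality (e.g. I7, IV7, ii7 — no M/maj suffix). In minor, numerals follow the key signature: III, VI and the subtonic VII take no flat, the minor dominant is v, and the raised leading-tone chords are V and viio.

The pitches D#-F#-A#-C# form a minor seventh chord rooted on D#.
In D# minor, D# is the tonic; the diatonic minor seventh chord there is i7.

i7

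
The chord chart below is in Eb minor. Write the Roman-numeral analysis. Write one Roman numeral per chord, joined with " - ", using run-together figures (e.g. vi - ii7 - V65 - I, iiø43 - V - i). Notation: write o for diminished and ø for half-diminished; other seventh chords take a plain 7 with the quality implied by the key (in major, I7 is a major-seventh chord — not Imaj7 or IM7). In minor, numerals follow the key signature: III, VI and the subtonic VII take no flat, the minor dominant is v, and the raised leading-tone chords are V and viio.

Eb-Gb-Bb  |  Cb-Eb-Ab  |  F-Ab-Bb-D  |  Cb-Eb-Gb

Eb-Gb-Bb has root Eb, degree 1 in Eb minor, so i.
Cb-Eb-Ab: minor triad on Ab = scale degree 4 → iv6.
F-Ab-Bb-D has root Bb, degree 5 in Eb minor, so V43.
Cb-Eb-Gb: major triad on Cb = scale degree 6 → VI.

i - iv6 - V43 - VI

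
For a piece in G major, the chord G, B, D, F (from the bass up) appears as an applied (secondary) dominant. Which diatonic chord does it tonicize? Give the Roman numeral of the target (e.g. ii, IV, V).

The chord is a dominant seventh chord on G.
A dominant resolves down a perfect fifth: G → C. In G major, C is scale degree 4, i.e. IV.

IV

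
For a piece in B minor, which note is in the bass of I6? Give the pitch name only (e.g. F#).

I in B minor has root B; the chord is B-D#-F#.
The figure 6 means first inversion — the third is in the bass.

D#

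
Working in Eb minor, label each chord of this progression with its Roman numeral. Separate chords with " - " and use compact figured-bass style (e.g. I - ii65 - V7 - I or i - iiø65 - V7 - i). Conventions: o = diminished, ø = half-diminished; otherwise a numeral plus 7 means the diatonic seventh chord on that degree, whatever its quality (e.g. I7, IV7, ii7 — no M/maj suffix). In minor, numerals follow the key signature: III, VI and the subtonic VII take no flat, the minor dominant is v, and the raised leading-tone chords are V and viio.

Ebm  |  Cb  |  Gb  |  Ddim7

Ebm: minor triad on Eb = scale degree 1 → i.
Cb: root Cb is the submediant; major triad there is VI.
Gb: root Gb is the mediant; major triad there is III.
Ddim7: fully diminished seventh chord on D = scale degree 7 → viio7.

i - VI - III - viio7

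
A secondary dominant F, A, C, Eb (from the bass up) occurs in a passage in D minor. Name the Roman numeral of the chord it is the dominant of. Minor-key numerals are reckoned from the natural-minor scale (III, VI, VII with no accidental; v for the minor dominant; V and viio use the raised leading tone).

The chord is a dominant seventh chord on F.
A dominant resolves down a perfect fifth: F → Bb. In D minor, Bb is scale degree 6, i.e. VI.

VI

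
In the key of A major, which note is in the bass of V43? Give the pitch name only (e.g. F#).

B

V in A major has root E; the chord is E-G#-B-D.
The figure 43 means second inversion — the fifth is in the bass.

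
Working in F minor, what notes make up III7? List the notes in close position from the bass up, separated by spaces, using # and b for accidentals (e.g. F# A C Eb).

Ab C Eb G

The numeral's case and figure indicate a major seventh chord. In F minor its root, the mediant, is Ab.
Stacking thirds from Ab gives Ab-C-Eb-G.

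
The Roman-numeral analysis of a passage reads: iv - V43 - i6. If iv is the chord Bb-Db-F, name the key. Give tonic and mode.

F minor

The chord Bbm is a minor triad rooted on Bb; its label is iv.
If Bb is scale degree 4 and the mode makes that degree carry a minor triad, the tonic is F and the mode is minor.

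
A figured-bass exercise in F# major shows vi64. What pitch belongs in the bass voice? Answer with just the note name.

vi in F# major has root D#; the chord is D#-F#-A#.
The figure 64 means second inversion — the fifth is in the bass.

A#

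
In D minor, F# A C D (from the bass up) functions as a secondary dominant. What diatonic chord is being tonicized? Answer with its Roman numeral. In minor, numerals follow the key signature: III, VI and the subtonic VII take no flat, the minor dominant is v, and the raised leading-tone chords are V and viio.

The chord is a dominant seventh chord on D.
A dominant resolves down a perfect fifth: D → G. In D minor, G is scale degree 4, i.e. iv.

iv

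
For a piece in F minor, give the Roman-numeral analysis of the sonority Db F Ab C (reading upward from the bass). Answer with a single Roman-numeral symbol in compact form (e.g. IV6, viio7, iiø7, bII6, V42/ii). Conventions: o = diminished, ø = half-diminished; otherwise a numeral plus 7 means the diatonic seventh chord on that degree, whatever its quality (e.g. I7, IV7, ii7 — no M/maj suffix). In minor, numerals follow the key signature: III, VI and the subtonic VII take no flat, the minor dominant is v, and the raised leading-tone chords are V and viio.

VI7

The pitches Db-F-Ab-C form a major seventh chord rooted on Db.
Db is scale degree 6 in F minor, and a major seventh chord on that degree is written VI7.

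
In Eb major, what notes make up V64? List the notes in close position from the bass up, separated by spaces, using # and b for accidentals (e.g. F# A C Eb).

The numeral's case and figure indicate a major triad. In Eb major its root, the dominant, is Bb.
Stacking thirds from Bb gives Bb-D-F.
With the 64 figure the chord is in second inversion; from the bass F upward in close position it reads F-Bb-D.

F Bb D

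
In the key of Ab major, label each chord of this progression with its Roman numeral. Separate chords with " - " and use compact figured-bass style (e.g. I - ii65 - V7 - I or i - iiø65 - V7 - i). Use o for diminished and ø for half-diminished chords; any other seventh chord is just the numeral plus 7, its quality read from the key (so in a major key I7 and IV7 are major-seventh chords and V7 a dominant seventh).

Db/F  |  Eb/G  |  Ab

IV6 - V6 - I

Db/F: root Db is the subdominant; major triad there is IV6.
Eb/G has root Eb, degree 5 in Ab major, so V6.
Ab: root Ab is the tonic; major triad there is I.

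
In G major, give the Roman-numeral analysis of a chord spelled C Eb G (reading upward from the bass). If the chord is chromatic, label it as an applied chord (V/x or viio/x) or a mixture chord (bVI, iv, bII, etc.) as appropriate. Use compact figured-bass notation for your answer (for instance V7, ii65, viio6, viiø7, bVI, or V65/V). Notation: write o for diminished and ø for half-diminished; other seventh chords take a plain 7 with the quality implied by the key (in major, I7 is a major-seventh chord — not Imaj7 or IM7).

iv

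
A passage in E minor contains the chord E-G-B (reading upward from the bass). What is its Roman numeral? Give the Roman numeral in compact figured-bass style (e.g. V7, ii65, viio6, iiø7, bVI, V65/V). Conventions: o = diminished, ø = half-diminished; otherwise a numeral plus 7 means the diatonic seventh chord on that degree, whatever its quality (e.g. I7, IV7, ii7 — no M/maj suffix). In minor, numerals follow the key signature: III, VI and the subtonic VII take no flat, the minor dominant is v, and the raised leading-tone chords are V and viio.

Stacked in thirds the chord is E-G-B: a minor triad on E.
In E minor, E is the tonic; the diatonic minor triad there is i.

i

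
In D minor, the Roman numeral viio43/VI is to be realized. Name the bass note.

Eb

The applied chord viio43/VI is rooted on A: A-C-Eb-Gb.
The figure 43 means second inversion — the fifth is in the bass.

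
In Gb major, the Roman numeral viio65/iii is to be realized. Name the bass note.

C

The applied chord viio65/iii is rooted on A: A-C-Eb-Gb.
The figure 65 means first inversion — the third is in the bass.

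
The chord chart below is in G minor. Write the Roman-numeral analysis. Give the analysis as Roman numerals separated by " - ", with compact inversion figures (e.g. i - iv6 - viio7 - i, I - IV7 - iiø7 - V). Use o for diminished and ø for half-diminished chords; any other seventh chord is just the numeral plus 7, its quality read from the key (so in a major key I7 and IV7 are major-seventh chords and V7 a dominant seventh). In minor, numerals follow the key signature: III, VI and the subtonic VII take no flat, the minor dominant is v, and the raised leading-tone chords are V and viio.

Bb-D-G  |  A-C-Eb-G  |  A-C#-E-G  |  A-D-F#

i6 - iiø7 - V7/V - V64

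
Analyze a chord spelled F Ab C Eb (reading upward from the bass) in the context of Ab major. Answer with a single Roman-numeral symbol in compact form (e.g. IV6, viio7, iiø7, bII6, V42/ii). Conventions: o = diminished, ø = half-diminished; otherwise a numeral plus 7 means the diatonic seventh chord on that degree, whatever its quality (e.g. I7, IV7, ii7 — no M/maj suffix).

Stacked in thirds the chord is F-Ab-C-Eb: a minor seventh chord on F.
In Ab major, F is the submediant; the diatonic minor seventh chord there is vi7.

vi7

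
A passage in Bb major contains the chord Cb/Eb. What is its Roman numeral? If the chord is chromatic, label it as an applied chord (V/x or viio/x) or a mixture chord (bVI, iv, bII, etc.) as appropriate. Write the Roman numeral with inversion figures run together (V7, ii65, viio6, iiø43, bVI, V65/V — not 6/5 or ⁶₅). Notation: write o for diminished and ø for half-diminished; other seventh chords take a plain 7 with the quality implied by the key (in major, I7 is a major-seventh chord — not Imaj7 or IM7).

bII6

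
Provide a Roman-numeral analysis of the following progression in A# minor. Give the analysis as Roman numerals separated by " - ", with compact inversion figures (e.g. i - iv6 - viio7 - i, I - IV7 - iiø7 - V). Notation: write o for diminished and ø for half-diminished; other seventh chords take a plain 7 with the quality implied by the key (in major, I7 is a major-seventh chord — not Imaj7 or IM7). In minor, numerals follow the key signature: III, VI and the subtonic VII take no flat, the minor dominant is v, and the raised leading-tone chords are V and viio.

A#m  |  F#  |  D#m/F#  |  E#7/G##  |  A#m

A#m: root A# is the tonic; minor triad there is i.
F#: major triad on F# = scale degree 6 → VI.
D#m/F#: root D# is the subdominant; minor triad there is iv6.
E#7/G## has root E#, degree 5 in A# minor, so V65.
A#m: minor triad on A# = scale degree 1 → i.

i - VI - iv6 - V65 - i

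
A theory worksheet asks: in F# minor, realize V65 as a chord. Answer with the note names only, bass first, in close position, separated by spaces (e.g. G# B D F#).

In F# minor, scale degree 5 is C#. The dominant is major (leading tone raised), so V is a dominant seventh chord.
Stacking thirds from C# gives C#-E#-G#-B.
The figured bass 65 indicates first inversion, placing the third (E#) in the bass: E#-G#-B-C#.

E# G# B C#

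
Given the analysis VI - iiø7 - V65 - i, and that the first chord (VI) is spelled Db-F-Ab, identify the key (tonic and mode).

The chord Db is a major triad rooted on Db; its label is VI.
Counting down 5 scale steps from Db places the tonic on F; a major triad on degree 6 is diatonic only in minor.

F minor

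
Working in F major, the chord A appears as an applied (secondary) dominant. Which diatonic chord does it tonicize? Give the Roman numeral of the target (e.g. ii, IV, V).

vi

The chord is a major triad on A.
A dominant resolves down a perfect fifth: A → D. In F major, D is scale degree 6, i.e. vi.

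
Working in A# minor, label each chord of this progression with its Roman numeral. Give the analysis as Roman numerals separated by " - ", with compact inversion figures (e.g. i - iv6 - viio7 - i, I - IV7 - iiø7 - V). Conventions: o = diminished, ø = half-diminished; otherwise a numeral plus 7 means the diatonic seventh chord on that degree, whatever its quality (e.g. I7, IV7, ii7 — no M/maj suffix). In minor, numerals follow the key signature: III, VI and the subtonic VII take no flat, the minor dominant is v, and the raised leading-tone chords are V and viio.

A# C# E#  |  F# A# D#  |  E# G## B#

A#-C#-E#: minor triad on A# = scale degree 1 → i.
F#-A#-D# has root D#, degree 4 in A# minor, so iv6.
E#-G##-B#: major triad on E# = scale degree 5 → V.

i - iv6 - V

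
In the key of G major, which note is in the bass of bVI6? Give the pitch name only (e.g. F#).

G

bVI in G major has root Eb; the chord is Eb-G-Bb.
The figure 6 means first inversion — the third is in the bass.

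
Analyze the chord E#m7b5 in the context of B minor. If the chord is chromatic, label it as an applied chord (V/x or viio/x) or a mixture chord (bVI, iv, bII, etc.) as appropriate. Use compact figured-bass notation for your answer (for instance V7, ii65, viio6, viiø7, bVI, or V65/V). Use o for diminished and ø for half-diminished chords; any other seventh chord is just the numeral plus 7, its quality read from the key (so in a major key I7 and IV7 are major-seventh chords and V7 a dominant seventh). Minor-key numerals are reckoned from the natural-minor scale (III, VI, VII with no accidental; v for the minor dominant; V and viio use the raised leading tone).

viiø7/V

The pitches E#-G#-B-D# form a half-diminished seventh chord rooted on E#.
E# sits a half step below F# (V in B minor); a diminished chord there is the applied leading-tone chord of V.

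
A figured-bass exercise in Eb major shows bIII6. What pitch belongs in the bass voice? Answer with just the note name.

bIII in Eb major has root Gb; the chord is Gb-Bb-Db.
The figure 6 means first inversion — the third is in the bass.

Bb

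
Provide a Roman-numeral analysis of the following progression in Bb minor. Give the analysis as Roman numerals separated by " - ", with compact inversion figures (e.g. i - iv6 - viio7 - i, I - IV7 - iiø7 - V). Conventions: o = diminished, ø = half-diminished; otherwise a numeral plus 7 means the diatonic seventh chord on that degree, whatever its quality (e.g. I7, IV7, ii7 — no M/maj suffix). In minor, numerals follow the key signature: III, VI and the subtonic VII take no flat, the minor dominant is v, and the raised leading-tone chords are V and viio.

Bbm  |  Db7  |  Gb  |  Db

i - V7/VI - VI - III

Bbm: minor triad on Bb = scale degree 1 → i.
Db7: a dominant seventh chord on Db, the applied dominant of VI → V7/VI.
Gb has root Gb, degree 6 in Bb minor, so VI.
Db: major triad on Db = scale degree 3 → III.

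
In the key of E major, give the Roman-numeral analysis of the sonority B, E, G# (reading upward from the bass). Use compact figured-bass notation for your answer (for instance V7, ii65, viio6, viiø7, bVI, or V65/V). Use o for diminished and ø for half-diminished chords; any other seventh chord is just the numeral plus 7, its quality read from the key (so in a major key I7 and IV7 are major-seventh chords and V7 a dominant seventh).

Stacked in thirds the chord is E-G#-B: a major triad on E.
In E major, E is the tonic; the diatonic major triad there is I.
With B in the bass the chord is in second inversion, so the figured bass is 64.

I64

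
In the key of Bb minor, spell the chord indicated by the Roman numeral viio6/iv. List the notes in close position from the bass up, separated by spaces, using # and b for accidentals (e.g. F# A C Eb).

F Ab D

viio6/iv is a secondary leading-tone chord. The target iv is Eb in Bb minor; the applied chord is rooted a semitone below, on D.
Building a diminished triad on D gives D-F-Ab.
The figured bass 6 indicates first inversion, placing the third (F) in the bass: F-Ab-D.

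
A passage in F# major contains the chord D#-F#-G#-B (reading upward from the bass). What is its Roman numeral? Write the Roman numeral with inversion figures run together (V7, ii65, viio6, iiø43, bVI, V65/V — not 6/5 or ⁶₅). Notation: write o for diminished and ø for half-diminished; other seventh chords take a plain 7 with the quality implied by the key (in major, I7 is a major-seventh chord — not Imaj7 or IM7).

ii43

The pitches G#-B-D#-F# form a minor seventh chord rooted on G#.
G# is scale degree 2 in F# major, and a minor seventh chord on that degree is written ii7.
With D# in the bass the chord is in second inversion, so the figured bass is 43.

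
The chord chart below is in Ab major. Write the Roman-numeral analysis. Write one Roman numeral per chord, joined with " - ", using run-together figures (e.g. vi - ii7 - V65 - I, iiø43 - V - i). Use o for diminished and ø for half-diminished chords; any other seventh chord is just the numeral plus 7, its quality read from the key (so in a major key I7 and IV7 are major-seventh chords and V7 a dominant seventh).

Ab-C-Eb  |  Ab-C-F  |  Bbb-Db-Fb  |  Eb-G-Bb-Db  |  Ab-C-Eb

Ab-C-Eb: major triad on Ab = scale degree 1 → I.
Ab-C-F has root F, degree 6 in Ab major, so vi6.
Bbb-Db-Fb: Bbb with this quality isn't in the key; a major triad on b2 is the Neapolitan chord, bII.
Eb-G-Bb-Db: root Eb is the dominant; dominant seventh chord there is V7.
Ab-C-Eb: major triad on Ab = scale degree 1 → I.

I - vi6 - bII - V7 - I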